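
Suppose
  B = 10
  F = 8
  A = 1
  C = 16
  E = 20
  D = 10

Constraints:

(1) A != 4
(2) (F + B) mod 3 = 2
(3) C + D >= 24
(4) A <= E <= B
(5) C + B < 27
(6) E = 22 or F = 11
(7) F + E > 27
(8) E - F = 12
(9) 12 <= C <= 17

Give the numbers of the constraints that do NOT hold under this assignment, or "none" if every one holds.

(1) A = 1, and 1 ≠ 4  holds
(2) F + B = 18; 18 mod 3 = 0, not 2  fails
(3) C + D = 16 + 10 = 26; 26 ≥ 24  holds
(4) values 1, 20, 10; E = 20 is not <= B = 10  fails
(5) C + B = 16 + 10 = 26; 26 < 27  holds
(6) E = 20 ≠ 22 and F = 8 ≠ 11; both disjuncts false  fails
(7) F + E = 8 + 20 = 28; 28 > 27  holds
(8) E - F = 20 - 8 = 12  holds
(9) C = 16 lies in [12, 17]  holds

Constraints 2, 4, 6 are violated.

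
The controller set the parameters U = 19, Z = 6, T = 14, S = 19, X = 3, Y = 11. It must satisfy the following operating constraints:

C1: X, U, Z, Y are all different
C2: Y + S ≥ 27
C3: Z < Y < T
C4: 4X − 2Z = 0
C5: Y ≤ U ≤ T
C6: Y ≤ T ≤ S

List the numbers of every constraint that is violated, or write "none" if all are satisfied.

C1: values 3, 19, 6, 11 are pairwise distinct — holds.
C2: Y + S = 11 + 19 = 30; 30 ≥ 27 — holds.
C3: values 6 < 11 < 14 — holds.
C4: 4X − 2Z = 4(3) − 2(6) = 0 — holds.
C5: values 11, 19, 14; U = 19 is not ≤ T = 14 — does not hold.
C6: values 11 ≤ 14 ≤ 19 — holds.

Violated: 5.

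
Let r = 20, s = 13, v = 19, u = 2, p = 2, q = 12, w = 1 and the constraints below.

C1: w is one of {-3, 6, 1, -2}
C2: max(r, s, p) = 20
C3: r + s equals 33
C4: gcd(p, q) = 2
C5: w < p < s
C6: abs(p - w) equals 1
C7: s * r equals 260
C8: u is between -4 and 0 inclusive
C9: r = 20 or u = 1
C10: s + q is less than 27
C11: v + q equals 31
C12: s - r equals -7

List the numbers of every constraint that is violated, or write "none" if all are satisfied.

C1: w = 1 is in {-3, 6, 1, -2} — satisfied.
C2: max(20, 13, 2) = 20 — satisfied.
C3: r + s = 20 + 13 = 33 — satisfied.
C4: gcd(2, 12) = 2 — satisfied.
C5: values 1 < 2 < 13 — satisfied.
C6: abs(2 - 1) = 1 — satisfied.
C7: s * r = 13 * 20 = 260 — satisfied.
C8: u = 2 is outside [-4, 0] — violated.
C9: r = 20 = 20 (first disjunct) — satisfied.
C10: s + q = 13 + 12 = 25; 25 < 27 — satisfied.
C11: v + q = 19 + 12 = 31 — satisfied.
C12: s - r = 13 - 20 = -7 — satisfied.

The assignment fails constraint 8.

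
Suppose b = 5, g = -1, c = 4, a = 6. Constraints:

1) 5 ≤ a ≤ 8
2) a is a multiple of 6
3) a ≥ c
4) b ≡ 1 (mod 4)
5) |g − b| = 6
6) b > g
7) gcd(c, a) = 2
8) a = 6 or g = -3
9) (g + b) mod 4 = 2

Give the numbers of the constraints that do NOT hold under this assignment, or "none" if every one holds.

Constraint 9 is violated.

1) a = 6 lies in [5, 8]  true
2) 6 / 6 = 1, so 6 divides 6  true
3) a = 6, c = 4; 6 ≥ 4  true
4) 5 mod 4 = 1  true
5) |-1 − 5| = 6  true
6) b = 5, g = -1; 5 > -1  true
7) gcd(4, 6) = 2  true
8) a = 6 = 6 (first disjunct)  true
9) g + b = 4; 4 mod 4 = 0, not 2  false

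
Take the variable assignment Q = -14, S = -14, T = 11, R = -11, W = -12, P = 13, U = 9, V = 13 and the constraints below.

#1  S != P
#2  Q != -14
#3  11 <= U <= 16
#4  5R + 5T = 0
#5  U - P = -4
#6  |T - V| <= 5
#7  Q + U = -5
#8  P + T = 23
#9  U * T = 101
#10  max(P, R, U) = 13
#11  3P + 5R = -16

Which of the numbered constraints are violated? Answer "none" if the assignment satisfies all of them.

Violated: 2, 3, 8, and 9.

#1 S = -14, P = 13; distinct  ✓
#2 Q = -14, but -14 is required to differ  ✗
#3 U = 9 is outside [11, 16]  ✗
#4 5R + 5T = 5(-11) + 5(11) = 0  ✓
#5 U - P = 9 - 13 = -4  ✓
#6 |11 - 13| = 2; 2 ≤ 5  ✓
#7 Q + U = -14 + 9 = -5  ✓
#8 P + T = 13 + 11 = 24, not 23  ✗
#9 U * T = 9 * 11 = 99, not 101  ✗
#10 max(13, -11, 9) = 13  ✓
#11 3P + 5R = 3(13) + 5(-11) = -16  ✓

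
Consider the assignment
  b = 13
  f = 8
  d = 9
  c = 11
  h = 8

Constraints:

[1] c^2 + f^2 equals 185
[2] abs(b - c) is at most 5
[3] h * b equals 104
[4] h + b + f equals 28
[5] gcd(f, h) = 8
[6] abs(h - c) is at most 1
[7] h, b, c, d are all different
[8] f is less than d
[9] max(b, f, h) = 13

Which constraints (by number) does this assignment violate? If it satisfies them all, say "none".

[1] c^2 + f^2 = 11^2 + 8^2 = 121 + 64 = 185  holds
[2] abs(13 - 11) = 2; 2 ≤ 5  holds
[3] h * b = 8 * 13 = 104  holds
[4] h + b + f = 8 + 13 + 8 = 29, not 28  fails
[5] gcd(8, 8) = 8  holds
[6] abs(8 - 11) = 3; 3 > 1, exceeds bound 1  fails
[7] values 8, 13, 11, 9 are pairwise distinct  holds
[8] f = 8, d = 9; 8 < 9  holds
[9] max(13, 8, 8) = 13  holds

Violated: 4 and 6.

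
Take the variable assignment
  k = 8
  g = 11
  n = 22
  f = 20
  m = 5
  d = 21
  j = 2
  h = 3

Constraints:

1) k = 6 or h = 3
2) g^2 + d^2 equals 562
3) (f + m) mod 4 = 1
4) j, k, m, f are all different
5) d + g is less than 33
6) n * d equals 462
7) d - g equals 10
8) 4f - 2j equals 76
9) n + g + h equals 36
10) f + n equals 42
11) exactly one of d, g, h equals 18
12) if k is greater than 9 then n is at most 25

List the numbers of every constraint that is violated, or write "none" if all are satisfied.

Constraint 11 does not hold.

1) k = 8 ≠ 6, but h = 3 = 3 (second disjunct) — holds.
2) g^2 + d^2 = 11^2 + 21^2 = 121 + 441 = 562 — holds.
3) f + m = 25; 25 mod 4 = 1 — holds.
4) values 2, 8, 5, 20 are pairwise distinct — holds.
5) d + g = 21 + 11 = 32; 32 < 33 — holds.
6) n * d = 22 * 21 = 462 — holds.
7) d - g = 21 - 11 = 10 — holds.
8) 4f - 2j = 4(20) - 2(2) = 76 — holds.
9) n + g + h = 22 + 11 + 3 = 36 — holds.
10) f + n = 20 + 22 = 42 — holds.
11) d=21, g=11, h=3; 0 of them equal 18, not exactly one — fails.
12) k = 8, not > 9; antecedent false, conditional vacuously true — holds.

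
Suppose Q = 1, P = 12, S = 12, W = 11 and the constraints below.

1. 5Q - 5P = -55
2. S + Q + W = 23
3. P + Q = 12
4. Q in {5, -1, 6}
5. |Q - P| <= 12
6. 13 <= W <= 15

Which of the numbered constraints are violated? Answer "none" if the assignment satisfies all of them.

Violated: 2, 3, 4, and 6.

1. 5Q - 5P = 5(1) - 5(12) = -55 — holds.
2. S + Q + W = 12 + 1 + 11 = 24, not 23 — fails.
3. P + Q = 12 + 1 = 13, not 12 — fails.
4. Q = 1 is not in {5, -1, 6} — fails.
5. |1 - 12| = 11; 11 ≤ 12 — holds.
6. W = 11 is outside [13, 15] — fails.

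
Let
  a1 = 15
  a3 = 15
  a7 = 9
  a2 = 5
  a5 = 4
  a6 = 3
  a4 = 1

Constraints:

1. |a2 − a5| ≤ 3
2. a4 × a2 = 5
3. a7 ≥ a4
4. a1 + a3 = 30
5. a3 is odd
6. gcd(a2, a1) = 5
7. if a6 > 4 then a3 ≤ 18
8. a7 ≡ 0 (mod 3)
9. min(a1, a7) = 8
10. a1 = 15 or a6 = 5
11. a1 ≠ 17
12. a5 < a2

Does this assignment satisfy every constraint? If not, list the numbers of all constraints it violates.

The assignment fails constraint 9.

1. |5 − 4| = 1; 1 ≤ 3 — holds.
2. a4 × a2 = 1 × 5 = 5 — holds.
3. a7 = 9, a4 = 1; 9 ≥ 1 — holds.
4. a1 + a3 = 15 + 15 = 30 — holds.
5. a3 = 15 is odd — holds.
6. gcd(5, 15) = 5 — holds.
7. a6 = 3, not > 4; antecedent false, conditional vacuously true — holds.
8. 9 mod 3 = 0 — holds.
9. min(15, 9) = 9, not 8 — fails.
10. a1 = 15 = 15 (first disjunct) — holds.
11. a1 = 15, and 15 ≠ 17 — holds.
12. a5 = 4, a2 = 5; 4 < 5 — holds.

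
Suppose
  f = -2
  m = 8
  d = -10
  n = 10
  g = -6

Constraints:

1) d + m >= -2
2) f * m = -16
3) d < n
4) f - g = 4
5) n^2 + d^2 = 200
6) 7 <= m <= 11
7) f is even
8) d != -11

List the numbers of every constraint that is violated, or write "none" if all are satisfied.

All constraints are satisfied.

1) d + m = -10 + 8 = -2; -2 ≥ -2  ✓
2) f * m = -2 * 8 = -16  ✓
3) d = -10, n = 10; -10 < 10  ✓
4) f - g = -2 - (-6) = 4  ✓
5) n^2 + d^2 = 10^2 + (-10)^2 = 100 + 100 = 200  ✓
6) m = 8 lies in [7, 11]  ✓
7) f = -2 is even  ✓
8) d = -10, and -10 ≠ -11  ✓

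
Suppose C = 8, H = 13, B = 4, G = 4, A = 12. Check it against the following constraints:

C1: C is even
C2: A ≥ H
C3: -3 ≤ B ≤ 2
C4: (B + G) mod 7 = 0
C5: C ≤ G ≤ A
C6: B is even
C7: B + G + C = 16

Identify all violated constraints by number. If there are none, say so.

C1: C = 8 is even  holds
C2: A = 12, H = 13; 12 < 13 (want ≥)  fails
C3: B = 4 is outside [-3, 2]  fails
C4: B + G = 8; 8 mod 7 = 1, not 0  fails
C5: values 8, 4, 12; C = 8 is not ≤ G = 4  fails
C6: B = 4 is even  holds
C7: B + G + C = 4 + 4 + 8 = 16  holds

The assignment fails constraints 2, 3, 4, 5.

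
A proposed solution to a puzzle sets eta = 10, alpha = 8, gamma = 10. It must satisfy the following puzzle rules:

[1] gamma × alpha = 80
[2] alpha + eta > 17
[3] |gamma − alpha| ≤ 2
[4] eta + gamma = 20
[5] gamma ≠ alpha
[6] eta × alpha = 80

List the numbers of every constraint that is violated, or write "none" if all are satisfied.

All constraints are satisfied.

[1] gamma × alpha = 10 × 8 = 80 — OK.
[2] alpha + eta = 8 + 10 = 18; 18 > 17 — OK.
[3] |10 − 8| = 2; 2 ≤ 2 — OK.
[4] eta + gamma = 10 + 10 = 20 — OK.
[5] gamma = 10, alpha = 8; distinct — OK.
[6] eta × alpha = 10 × 8 = 80 — OK.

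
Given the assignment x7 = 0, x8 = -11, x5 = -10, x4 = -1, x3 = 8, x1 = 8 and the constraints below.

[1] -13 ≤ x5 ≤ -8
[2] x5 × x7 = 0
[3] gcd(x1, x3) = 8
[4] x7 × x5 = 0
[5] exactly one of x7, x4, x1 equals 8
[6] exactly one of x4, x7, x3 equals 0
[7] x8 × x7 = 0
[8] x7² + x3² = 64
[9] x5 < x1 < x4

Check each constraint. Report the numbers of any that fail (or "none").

No — constraint 9 is not satisfied.

[1] x5 = -10 lies in [-13, -8] — satisfied.
[2] x5 × x7 = -10 × 0 = 0 — satisfied.
[3] gcd(8, 8) = 8 — satisfied.
[4] x7 × x5 = 0 × (-10) = 0 — satisfied.
[5] x7=0, x4=-1, x1=8; 1 of them equals 8 — satisfied.
[6] x4=-1, x7=0, x3=8; 1 of them equals 0 — satisfied.
[7] x8 × x7 = -11 × 0 = 0 — satisfied.
[8] x7² + x3² = 0² + 8² = 0 + 64 = 64 — satisfied.
[9] values -10, 8, -1; x1 = 8 is not < x4 = -1 — violated.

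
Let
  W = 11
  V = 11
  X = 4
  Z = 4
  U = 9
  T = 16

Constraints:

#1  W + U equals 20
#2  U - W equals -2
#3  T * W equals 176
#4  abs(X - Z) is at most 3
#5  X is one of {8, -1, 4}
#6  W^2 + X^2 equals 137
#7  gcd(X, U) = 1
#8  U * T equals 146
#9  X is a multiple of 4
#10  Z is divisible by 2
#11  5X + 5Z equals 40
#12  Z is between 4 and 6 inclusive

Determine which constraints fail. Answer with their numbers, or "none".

Constraint 8 does not hold.

#1 W + U = 11 + 9 = 20  ✔
#2 U - W = 9 - 11 = -2  ✔
#3 T * W = 16 * 11 = 176  ✔
#4 abs(4 - 4) = 0; 0 ≤ 3  ✔
#5 X = 4 is in {8, -1, 4}  ✔
#6 W^2 + X^2 = 11^2 + 4^2 = 121 + 16 = 137  ✔
#7 gcd(4, 9) = 1  ✔
#8 U * T = 9 * 16 = 144, not 146  ✘
#9 4 / 4 = 1, so 4 divides 4  ✔
#10 4 / 2 = 2, so 2 divides 4  ✔
#11 5X + 5Z = 5(4) + 5(4) = 40  ✔
#12 Z = 4 lies in [4, 6]  ✔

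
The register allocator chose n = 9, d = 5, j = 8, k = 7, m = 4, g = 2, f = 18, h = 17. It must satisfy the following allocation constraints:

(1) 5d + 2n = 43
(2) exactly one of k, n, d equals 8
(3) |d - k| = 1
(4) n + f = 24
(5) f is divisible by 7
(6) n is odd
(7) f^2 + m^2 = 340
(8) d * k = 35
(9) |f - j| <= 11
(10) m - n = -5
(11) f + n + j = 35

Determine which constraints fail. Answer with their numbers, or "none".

No — constraints 2, 3, 4, 5 are not satisfied.

(1) 5d + 2n = 5(5) + 2(9) = 43 — holds.
(2) k=7, n=9, d=5; 0 of them equal 8, not exactly one — fails.
(3) |5 - 7| = 2, not 1 — fails.
(4) n + f = 9 + 18 = 27, not 24 — fails.
(5) 18 = 7*2 + 4, so 7 does not divide 18 — fails.
(6) n = 9 is odd — holds.
(7) f^2 + m^2 = 18^2 + 4^2 = 324 + 16 = 340 — holds.
(8) d * k = 5 * 7 = 35 — holds.
(9) |18 - 8| = 10; 10 ≤ 11 — holds.
(10) m - n = 4 - 9 = -5 — holds.
(11) f + n + j = 18 + 9 + 8 = 35 — holds.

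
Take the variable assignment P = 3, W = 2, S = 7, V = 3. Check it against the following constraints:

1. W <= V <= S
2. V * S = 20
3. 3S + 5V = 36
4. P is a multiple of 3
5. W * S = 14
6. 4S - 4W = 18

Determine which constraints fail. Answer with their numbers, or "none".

1. values 2 <= 3 <= 7  ✔
2. V * S = 3 * 7 = 21, not 20  ✘
3. 3S + 5V = 3(7) + 5(3) = 36  ✔
4. 3 / 3 = 1, so 3 divides 3  ✔
5. W * S = 2 * 7 = 14  ✔
6. 4S - 4W = 4(7) - 4(2) = 20, not 18  ✘

No — constraints 2, 6 are not satisfied.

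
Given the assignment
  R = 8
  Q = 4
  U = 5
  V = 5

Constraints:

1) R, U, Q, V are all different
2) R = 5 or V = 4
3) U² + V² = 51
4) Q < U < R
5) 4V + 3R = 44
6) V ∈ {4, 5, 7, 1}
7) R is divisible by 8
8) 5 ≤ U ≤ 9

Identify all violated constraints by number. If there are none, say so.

1) U = V = 5, not all different  ✗
2) R = 8 ≠ 5 and V = 5 ≠ 4; both disjuncts false  ✗
3) U² + V² = 5² + 5² = 25 + 25 = 50, not 51  ✗
4) values 4 < 5 < 8  ✓
5) 4V + 3R = 4(5) + 3(8) = 44  ✓
6) V = 5 is in {4, 5, 7, 1}  ✓
7) 8 / 8 = 1, so 8 divides 8  ✓
8) U = 5 lies in [5, 9]  ✓

Constraints 1, 2, 3 are violated.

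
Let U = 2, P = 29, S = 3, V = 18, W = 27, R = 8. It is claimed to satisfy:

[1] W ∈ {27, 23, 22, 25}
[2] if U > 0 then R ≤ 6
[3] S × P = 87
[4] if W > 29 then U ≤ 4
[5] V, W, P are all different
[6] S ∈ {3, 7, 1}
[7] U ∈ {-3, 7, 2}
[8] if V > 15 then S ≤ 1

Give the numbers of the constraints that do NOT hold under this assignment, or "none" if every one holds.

[1] W = 27 is in {27, 23, 22, 25} — satisfied.
[2] U = 2 > 0, so we need R ≤ 6; but R = 8 > 6 — violated.
[3] S × P = 3 × 29 = 87 — satisfied.
[4] W = 27, not > 29; antecedent false, conditional vacuously true — satisfied.
[5] values 18, 27, 29 are pairwise distinct — satisfied.
[6] S = 3 is in {3, 7, 1} — satisfied.
[7] U = 2 is in {-3, 7, 2} — satisfied.
[8] V = 18 > 15, so we need S ≤ 1; but S = 3 > 1 — violated.

Constraints 2, 8 are violated.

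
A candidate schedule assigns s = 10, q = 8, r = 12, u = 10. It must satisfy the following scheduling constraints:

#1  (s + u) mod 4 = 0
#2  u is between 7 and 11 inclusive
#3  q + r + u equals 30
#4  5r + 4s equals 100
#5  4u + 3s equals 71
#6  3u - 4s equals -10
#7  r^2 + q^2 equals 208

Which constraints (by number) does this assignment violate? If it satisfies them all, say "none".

Violated: 5.

#1 s + u = 20; 20 mod 4 = 0 — holds.
#2 u = 10 lies in [7, 11] — holds.
#3 q + r + u = 8 + 12 + 10 = 30 — holds.
#4 5r + 4s = 5(12) + 4(10) = 100 — holds.
#5 4u + 3s = 4(10) + 3(10) = 70, not 71 — does not hold.
#6 3u - 4s = 3(10) - 4(10) = -10 — holds.
#7 r^2 + q^2 = 12^2 + 8^2 = 144 + 64 = 208 — holds.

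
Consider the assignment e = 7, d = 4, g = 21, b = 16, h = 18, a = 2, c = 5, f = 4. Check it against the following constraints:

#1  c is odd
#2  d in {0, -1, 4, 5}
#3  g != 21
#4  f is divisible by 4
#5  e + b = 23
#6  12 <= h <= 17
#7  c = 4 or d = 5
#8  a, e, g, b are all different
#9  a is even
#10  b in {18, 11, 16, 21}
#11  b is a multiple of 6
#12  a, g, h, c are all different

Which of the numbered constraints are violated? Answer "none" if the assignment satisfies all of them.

#1 c = 5 is odd  ✔
#2 d = 4 is in {0, -1, 4, 5}  ✔
#3 g = 21, but 21 is required to differ  ✘
#4 4 / 4 = 1, so 4 divides 4  ✔
#5 e + b = 7 + 16 = 23  ✔
#6 h = 18 is outside [12, 17]  ✘
#7 c = 5 ≠ 4 and d = 4 ≠ 5; both disjuncts false  ✘
#8 values 2, 7, 21, 16 are pairwise distinct  ✔
#9 a = 2 is even  ✔
#10 b = 16 is in {18, 11, 16, 21}  ✔
#11 16 = 6*2 + 4, so 6 does not divide 16  ✘
#12 values 2, 21, 18, 5 are pairwise distinct  ✔

The assignment fails constraints 3, 6, 7, 11.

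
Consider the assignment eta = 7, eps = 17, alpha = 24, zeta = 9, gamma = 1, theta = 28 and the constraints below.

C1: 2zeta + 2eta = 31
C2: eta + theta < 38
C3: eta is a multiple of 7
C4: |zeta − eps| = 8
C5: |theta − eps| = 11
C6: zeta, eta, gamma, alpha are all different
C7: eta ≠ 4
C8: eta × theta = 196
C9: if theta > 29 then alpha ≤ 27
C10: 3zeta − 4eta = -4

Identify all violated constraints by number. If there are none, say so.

No — constraints 1, 10 are not satisfied.

C1: 2zeta + 2eta = 2(9) + 2(7) = 32, not 31  no
C2: eta + theta = 7 + 28 = 35; 35 < 38  yes
C3: 7 / 7 = 1, so 7 divides 7  yes
C4: |9 − 17| = 8  yes
C5: |28 − 17| = 11  yes
C6: values 9, 7, 1, 24 are pairwise distinct  yes
C7: eta = 7, and 7 ≠ 4  yes
C8: eta × theta = 7 × 28 = 196  yes
C9: theta = 28, not > 29; antecedent false, conditional vacuously true  yes
C10: 3zeta − 4eta = 3(9) − 4(7) = -1, not -4  no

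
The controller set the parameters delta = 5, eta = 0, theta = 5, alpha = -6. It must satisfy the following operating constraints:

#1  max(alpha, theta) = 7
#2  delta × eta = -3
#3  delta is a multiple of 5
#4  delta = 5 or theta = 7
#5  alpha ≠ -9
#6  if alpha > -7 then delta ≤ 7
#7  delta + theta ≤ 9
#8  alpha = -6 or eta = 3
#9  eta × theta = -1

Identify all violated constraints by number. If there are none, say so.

Violated: 1, 2, 7, 9.

#1 max(-6, 5) = 5, not 7 — does not hold.
#2 delta × eta = 5 × 0 = 0, not -3 — does not hold.
#3 5 / 5 = 1, so 5 divides 5 — holds.
#4 delta = 5 = 5 (first disjunct) — holds.
#5 alpha = -6, and -6 ≠ -9 — holds.
#6 alpha = -6 > -7, so we need delta ≤ 7; delta = 5 ≤ 7 — holds.
#7 delta + theta = 5 + 5 = 10; 10 > 9, bound 9 not met — does not hold.
#8 alpha = -6 = -6 (first disjunct) — holds.
#9 eta × theta = 0 × 5 = 0, not -1 — does not hold.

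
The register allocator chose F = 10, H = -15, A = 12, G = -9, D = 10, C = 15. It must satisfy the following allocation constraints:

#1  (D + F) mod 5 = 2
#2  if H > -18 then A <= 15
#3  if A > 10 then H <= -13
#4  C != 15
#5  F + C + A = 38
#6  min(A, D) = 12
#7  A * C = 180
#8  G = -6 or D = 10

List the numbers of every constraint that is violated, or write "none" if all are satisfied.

#1 D + F = 20; 20 mod 5 = 0, not 2 — fails.
#2 H = -15 > -18, so we need A ≤ 15; A = 12 ≤ 15 — holds.
#3 A = 12 > 10, so we need H ≤ -13; H = -15 ≤ -13 — holds.
#4 C = 15, but 15 is required to differ — fails.
#5 F + C + A = 10 + 15 + 12 = 37, not 38 — fails.
#6 min(12, 10) = 10, not 12 — fails.
#7 A * C = 12 * 15 = 180 — holds.
#8 G = -9 ≠ -6, but D = 10 = 10 (second disjunct) — holds.

Constraints 1, 4, 5, 6 are violated.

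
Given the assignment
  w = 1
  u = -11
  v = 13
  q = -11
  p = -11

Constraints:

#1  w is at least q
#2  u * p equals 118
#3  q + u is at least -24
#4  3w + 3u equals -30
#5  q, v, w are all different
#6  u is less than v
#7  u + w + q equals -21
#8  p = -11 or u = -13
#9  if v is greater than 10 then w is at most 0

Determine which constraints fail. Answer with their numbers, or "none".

#1 w = 1, q = -11; 1 ≥ -11 — OK.
#2 u * p = -11 * (-11) = 121, not 118 — violated.
#3 q + u = -11 + (-11) = -22; -22 ≥ -24 — OK.
#4 3w + 3u = 3(1) + 3(-11) = -30 — OK.
#5 values -11, 13, 1 are pairwise distinct — OK.
#6 u = -11, v = 13; -11 < 13 — OK.
#7 u + w + q = -11 + 1 + (-11) = -21 — OK.
#8 p = -11 = -11 (first disjunct) — OK.
#9 v = 13 > 10, so we need w ≤ 0; but w = 1 > 0 — violated.

The assignment fails constraints 2 and 9.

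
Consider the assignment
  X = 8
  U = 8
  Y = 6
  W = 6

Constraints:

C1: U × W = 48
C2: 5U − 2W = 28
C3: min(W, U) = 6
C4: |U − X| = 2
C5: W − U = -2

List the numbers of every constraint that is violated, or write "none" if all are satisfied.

Constraint 4 is violated.

C1: U × W = 8 × 6 = 48 — holds.
C2: 5U − 2W = 5(8) − 2(6) = 28 — holds.
C3: min(6, 8) = 6 — holds.
C4: |8 − 8| = 0, not 2 — does not hold.
C5: W − U = 6 − 8 = -2 — holds.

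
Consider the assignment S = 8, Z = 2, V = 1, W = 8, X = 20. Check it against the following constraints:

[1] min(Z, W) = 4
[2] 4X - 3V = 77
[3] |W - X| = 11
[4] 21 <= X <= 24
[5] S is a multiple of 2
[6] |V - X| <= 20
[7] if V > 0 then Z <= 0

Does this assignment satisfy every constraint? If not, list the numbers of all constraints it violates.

The assignment fails constraints 1, 3, 4, 7.

[1] min(2, 8) = 2, not 4 — does not hold.
[2] 4X - 3V = 4(20) - 3(1) = 77 — holds.
[3] |8 - 20| = 12, not 11 — does not hold.
[4] X = 20 is outside [21, 24] — does not hold.
[5] 8 / 2 = 4, so 2 divides 8 — holds.
[6] |1 - 20| = 19; 19 ≤ 20 — holds.
[7] V = 1 > 0, so we need Z ≤ 0; but Z = 2 > 0 — does not hold.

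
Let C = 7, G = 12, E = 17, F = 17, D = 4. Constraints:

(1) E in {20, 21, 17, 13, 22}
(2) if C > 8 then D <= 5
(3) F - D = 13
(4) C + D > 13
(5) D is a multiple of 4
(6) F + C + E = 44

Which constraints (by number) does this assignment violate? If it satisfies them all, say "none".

(1) E = 17 is in {20, 21, 17, 13, 22} — holds.
(2) C = 7, not > 8; antecedent false, conditional vacuously true — holds.
(3) F - D = 17 - 4 = 13 — holds.
(4) C + D = 7 + 4 = 11; 11 ≤ 13, bound 13 not met — does not hold.
(5) 4 / 4 = 1, so 4 divides 4 — holds.
(6) F + C + E = 17 + 7 + 17 = 41, not 44 — does not hold.

Violated: 4, 6.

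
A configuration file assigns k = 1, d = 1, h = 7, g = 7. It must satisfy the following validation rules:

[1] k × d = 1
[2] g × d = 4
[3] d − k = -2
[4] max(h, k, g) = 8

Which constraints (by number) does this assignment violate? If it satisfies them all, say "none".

[1] k × d = 1 × 1 = 1 — holds.
[2] g × d = 7 × 1 = 7, not 4 — does not hold.
[3] d − k = 1 − 1 = 0, not -2 — does not hold.
[4] max(7, 1, 7) = 7, not 8 — does not hold.

Violated: 2, 3, 4.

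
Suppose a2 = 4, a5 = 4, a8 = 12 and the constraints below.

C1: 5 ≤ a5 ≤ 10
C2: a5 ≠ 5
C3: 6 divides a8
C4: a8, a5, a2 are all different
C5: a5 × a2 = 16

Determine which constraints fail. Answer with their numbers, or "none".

C1: a5 = 4 is outside [5, 10] — violated.
C2: a5 = 4, and 4 ≠ 5 — OK.
C3: 12 / 6 = 2, so 6 divides 12 — OK.
C4: a5 = a2 = 4, not all different — violated.
C5: a5 × a2 = 4 × 4 = 16 — OK.

Constraints 1 and 4 are violated.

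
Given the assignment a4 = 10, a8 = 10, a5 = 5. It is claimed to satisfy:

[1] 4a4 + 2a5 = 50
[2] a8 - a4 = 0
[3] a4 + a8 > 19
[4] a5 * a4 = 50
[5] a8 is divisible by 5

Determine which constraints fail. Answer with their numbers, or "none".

[1] 4a4 + 2a5 = 4(10) + 2(5) = 50  ✔
[2] a8 - a4 = 10 - 10 = 0  ✔
[3] a4 + a8 = 10 + 10 = 20; 20 > 19  ✔
[4] a5 * a4 = 5 * 10 = 50  ✔
[5] 10 / 5 = 2, so 5 divides 10  ✔

Yes — all constraints hold.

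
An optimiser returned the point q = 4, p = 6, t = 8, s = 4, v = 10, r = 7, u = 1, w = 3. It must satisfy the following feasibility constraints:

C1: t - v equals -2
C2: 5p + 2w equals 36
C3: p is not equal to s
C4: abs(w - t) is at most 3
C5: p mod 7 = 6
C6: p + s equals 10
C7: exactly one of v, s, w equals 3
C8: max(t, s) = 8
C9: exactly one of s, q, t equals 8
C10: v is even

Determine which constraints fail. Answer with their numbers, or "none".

Violated: 4.

C1: t - v = 8 - 10 = -2 — holds.
C2: 5p + 2w = 5(6) + 2(3) = 36 — holds.
C3: p = 6, s = 4; distinct — holds.
C4: abs(3 - 8) = 5; 5 > 3, exceeds bound 3 — fails.
C5: 6 mod 7 = 6 — holds.
C6: p + s = 6 + 4 = 10 — holds.
C7: v=10, s=4, w=3; 1 of them equals 3 — holds.
C8: max(8, 4) = 8 — holds.
C9: s=4, q=4, t=8; 1 of them equals 8 — holds.
C10: v = 10 is even — holds.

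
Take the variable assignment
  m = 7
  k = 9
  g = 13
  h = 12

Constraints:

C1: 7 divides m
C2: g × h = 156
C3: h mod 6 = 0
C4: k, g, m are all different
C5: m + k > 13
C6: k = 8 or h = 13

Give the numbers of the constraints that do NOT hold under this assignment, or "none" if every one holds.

C1: 7 / 7 = 1, so 7 divides 7  OK
C2: g × h = 13 × 12 = 156  OK
C3: 12 mod 6 = 0  OK
C4: values 9, 13, 7 are pairwise distinct  OK
C5: m + k = 7 + 9 = 16; 16 > 13  OK
C6: k = 9 ≠ 8 and h = 12 ≠ 13; both disjuncts false  FAIL

Constraint 6 does not hold.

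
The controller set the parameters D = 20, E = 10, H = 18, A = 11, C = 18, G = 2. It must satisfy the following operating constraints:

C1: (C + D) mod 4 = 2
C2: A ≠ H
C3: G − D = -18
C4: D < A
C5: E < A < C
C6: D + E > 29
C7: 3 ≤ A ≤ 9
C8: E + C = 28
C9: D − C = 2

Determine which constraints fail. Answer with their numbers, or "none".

C1: C + D = 38; 38 mod 4 = 2 — holds.
C2: A = 11, H = 18; distinct — holds.
C3: G − D = 2 − 20 = -18 — holds.
C4: D = 20, A = 11; 20 ≥ 11 (want <) — does not hold.
C5: values 10 < 11 < 18 — holds.
C6: D + E = 20 + 10 = 30; 30 > 29 — holds.
C7: A = 11 is outside [3, 9] — does not hold.
C8: E + C = 10 + 18 = 28 — holds.
C9: D − C = 20 − 18 = 2 — holds.

Violated: 4, 7.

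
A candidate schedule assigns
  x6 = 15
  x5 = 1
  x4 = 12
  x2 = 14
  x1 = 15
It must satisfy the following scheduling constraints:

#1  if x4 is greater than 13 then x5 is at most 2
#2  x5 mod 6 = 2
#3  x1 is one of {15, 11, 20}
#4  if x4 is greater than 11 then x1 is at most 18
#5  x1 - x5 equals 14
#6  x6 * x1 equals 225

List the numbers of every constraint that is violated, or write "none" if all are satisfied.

No — constraint 2 is not satisfied.

#1 x4 = 12, not > 13; antecedent false, conditional vacuously true  OK
#2 1 mod 6 = 1, not 2  FAIL
#3 x1 = 15 is in {15, 11, 20}  OK
#4 x4 = 12 > 11, so we need x1 ≤ 18; x1 = 15 ≤ 18  OK
#5 x1 - x5 = 15 - 1 = 14  OK
#6 x6 * x1 = 15 * 15 = 225  OK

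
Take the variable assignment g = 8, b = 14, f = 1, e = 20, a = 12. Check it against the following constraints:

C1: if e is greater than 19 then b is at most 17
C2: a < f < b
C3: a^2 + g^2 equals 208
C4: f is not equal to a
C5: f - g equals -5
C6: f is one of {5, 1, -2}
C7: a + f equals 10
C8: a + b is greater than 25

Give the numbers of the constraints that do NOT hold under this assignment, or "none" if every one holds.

Constraints 2, 5, and 7 do not hold.

C1: e = 20 > 19, so we need b ≤ 17; b = 14 ≤ 17  OK
C2: values 12, 1, 14; a = 12 is not < f = 1  FAIL
C3: a^2 + g^2 = 12^2 + 8^2 = 144 + 64 = 208  OK
C4: f = 1, a = 12; distinct  OK
C5: f - g = 1 - 8 = -7, not -5  FAIL
C6: f = 1 is in {5, 1, -2}  OK
C7: a + f = 12 + 1 = 13, not 10  FAIL
C8: a + b = 12 + 14 = 26; 26 > 25  OK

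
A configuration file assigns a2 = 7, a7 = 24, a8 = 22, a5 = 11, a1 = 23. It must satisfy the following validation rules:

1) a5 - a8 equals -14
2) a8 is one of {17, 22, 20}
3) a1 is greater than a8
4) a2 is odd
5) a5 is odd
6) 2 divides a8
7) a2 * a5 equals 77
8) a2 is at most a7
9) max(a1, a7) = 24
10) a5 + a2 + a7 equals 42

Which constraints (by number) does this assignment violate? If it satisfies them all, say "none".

1) a5 - a8 = 11 - 22 = -11, not -14 — fails.
2) a8 = 22 is in {17, 22, 20} — holds.
3) a1 = 23, a8 = 22; 23 > 22 — holds.
4) a2 = 7 is odd — holds.
5) a5 = 11 is odd — holds.
6) 22 / 2 = 11, so 2 divides 22 — holds.
7) a2 * a5 = 7 * 11 = 77 — holds.
8) a2 = 7, a7 = 24; 7 ≤ 24 — holds.
9) max(23, 24) = 24 — holds.
10) a5 + a2 + a7 = 11 + 7 + 24 = 42 — holds.

Constraint 1 does not hold.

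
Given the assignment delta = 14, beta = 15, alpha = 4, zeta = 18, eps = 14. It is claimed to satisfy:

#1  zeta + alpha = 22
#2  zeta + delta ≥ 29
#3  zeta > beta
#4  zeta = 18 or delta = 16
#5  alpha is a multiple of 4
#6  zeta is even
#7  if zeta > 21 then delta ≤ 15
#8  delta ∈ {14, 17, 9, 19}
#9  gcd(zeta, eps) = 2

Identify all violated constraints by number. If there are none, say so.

No violations.

#1 zeta + alpha = 18 + 4 = 22 — OK.
#2 zeta + delta = 18 + 14 = 32; 32 ≥ 29 — OK.
#3 zeta = 18, beta = 15; 18 > 15 — OK.
#4 zeta = 18 = 18 (first disjunct) — OK.
#5 4 / 4 = 1, so 4 divides 4 — OK.
#6 zeta = 18 is even — OK.
#7 zeta = 18, not > 21; antecedent false, conditional vacuously true — OK.
#8 delta = 14 is in {14, 17, 9, 19} — OK.
#9 gcd(18, 14) = 2 — OK.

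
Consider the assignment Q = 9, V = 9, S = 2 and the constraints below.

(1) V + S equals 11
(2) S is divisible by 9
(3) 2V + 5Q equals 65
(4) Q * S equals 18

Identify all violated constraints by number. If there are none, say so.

Violated: 2, 3.

(1) V + S = 9 + 2 = 11 — satisfied.
(2) 2 = 9*0 + 2, so 9 does not divide 2 — violated.
(3) 2V + 5Q = 2(9) + 5(9) = 63, not 65 — violated.
(4) Q * S = 9 * 2 = 18 — satisfied.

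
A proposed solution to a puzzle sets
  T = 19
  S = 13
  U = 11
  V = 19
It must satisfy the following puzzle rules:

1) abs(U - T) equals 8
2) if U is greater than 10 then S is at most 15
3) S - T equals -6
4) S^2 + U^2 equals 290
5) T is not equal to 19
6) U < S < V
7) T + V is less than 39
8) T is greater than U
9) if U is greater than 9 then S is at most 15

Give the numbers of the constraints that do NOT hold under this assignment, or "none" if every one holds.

The assignment fails constraint 5.

1) abs(11 - 19) = 8  ✔
2) U = 11 > 10, so we need S ≤ 15; S = 13 ≤ 15  ✔
3) S - T = 13 - 19 = -6  ✔
4) S^2 + U^2 = 13^2 + 11^2 = 169 + 121 = 290  ✔
5) T = 19, but 19 is required to differ  ✘
6) values 11 < 13 < 19  ✔
7) T + V = 19 + 19 = 38; 38 < 39  ✔
8) T = 19, U = 11; 19 > 11  ✔
9) U = 11 > 9, so we need S ≤ 15; S = 13 ≤ 15  ✔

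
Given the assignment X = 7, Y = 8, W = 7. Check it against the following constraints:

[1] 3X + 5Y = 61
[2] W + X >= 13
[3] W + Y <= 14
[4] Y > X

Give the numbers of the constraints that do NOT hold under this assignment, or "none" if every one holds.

[1] 3X + 5Y = 3(7) + 5(8) = 61  yes
[2] W + X = 7 + 7 = 14; 14 ≥ 13  yes
[3] W + Y = 7 + 8 = 15; 15 > 14, bound 14 not met  no
[4] Y = 8, X = 7; 8 > 7  yes

The assignment fails constraint 3.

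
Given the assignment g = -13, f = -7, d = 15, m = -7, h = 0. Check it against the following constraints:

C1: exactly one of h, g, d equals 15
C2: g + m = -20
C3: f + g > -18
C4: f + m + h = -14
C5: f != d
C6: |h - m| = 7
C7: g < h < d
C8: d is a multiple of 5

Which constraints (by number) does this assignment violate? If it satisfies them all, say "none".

The assignment fails constraint 3.

C1: h=0, g=-13, d=15; 1 of them equals 15 — satisfied.
C2: g + m = -13 + (-7) = -20 — satisfied.
C3: f + g = -7 + (-13) = -20; -20 ≤ -18, bound -18 not met — violated.
C4: f + m + h = -7 + (-7) + 0 = -14 — satisfied.
C5: f = -7, d = 15; distinct — satisfied.
C6: |0 - (-7)| = 7 — satisfied.
C7: values -13 < 0 < 15 — satisfied.
C8: 15 / 5 = 3, so 5 divides 15 — satisfied.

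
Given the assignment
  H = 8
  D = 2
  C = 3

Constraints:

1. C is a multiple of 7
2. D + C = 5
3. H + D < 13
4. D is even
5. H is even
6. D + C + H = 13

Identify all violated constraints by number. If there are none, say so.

Violated: 1.

1. 3 = 7×0 + 3, so 7 does not divide 3  fails
2. D + C = 2 + 3 = 5  holds
3. H + D = 8 + 2 = 10; 10 < 13  holds
4. D = 2 is even  holds
5. H = 8 is even  holds
6. D + C + H = 2 + 3 + 8 = 13  holds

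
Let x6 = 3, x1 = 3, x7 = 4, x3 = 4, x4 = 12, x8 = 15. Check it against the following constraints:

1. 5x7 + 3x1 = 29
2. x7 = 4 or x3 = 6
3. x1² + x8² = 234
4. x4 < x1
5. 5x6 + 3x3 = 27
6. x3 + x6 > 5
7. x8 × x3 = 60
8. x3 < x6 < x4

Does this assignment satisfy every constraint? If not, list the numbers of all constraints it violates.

Constraints 4 and 8 are violated.

1. 5x7 + 3x1 = 5(4) + 3(3) = 29 — satisfied.
2. x7 = 4 = 4 (first disjunct) — satisfied.
3. x1² + x8² = 3² + 15² = 9 + 225 = 234 — satisfied.
4. x4 = 12, x1 = 3; 12 ≥ 3 (want <) — violated.
5. 5x6 + 3x3 = 5(3) + 3(4) = 27 — satisfied.
6. x3 + x6 = 4 + 3 = 7; 7 > 5 — satisfied.
7. x8 × x3 = 15 × 4 = 60 — satisfied.
8. values 4, 3, 12; x3 = 4 is not < x6 = 3 — violated.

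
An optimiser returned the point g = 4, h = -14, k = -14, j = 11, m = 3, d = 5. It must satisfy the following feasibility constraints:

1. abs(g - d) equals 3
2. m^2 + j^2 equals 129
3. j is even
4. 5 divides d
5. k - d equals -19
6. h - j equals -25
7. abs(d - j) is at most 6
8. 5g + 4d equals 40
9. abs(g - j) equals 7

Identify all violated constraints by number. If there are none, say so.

Constraints 1, 2, and 3 are violated.

1. abs(4 - 5) = 1, not 3 — does not hold.
2. m^2 + j^2 = 3^2 + 11^2 = 9 + 121 = 130, not 129 — does not hold.
3. j = 11 is odd — does not hold.
4. 5 / 5 = 1, so 5 divides 5 — holds.
5. k - d = -14 - 5 = -19 — holds.
6. h - j = -14 - 11 = -25 — holds.
7. abs(5 - 11) = 6; 6 ≤ 6 — holds.
8. 5g + 4d = 5(4) + 4(5) = 40 — holds.
9. abs(4 - 11) = 7 — holds.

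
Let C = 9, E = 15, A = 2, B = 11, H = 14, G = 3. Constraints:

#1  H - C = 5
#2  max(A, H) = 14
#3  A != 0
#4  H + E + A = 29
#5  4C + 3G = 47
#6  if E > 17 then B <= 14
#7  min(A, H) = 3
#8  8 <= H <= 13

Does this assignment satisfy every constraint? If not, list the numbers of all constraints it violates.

#1 H - C = 14 - 9 = 5 — holds.
#2 max(2, 14) = 14 — holds.
#3 A = 2, and 2 ≠ 0 — holds.
#4 H + E + A = 14 + 15 + 2 = 31, not 29 — fails.
#5 4C + 3G = 4(9) + 3(3) = 45, not 47 — fails.
#6 E = 15, not > 17; antecedent false, conditional vacuously true — holds.
#7 min(2, 14) = 2, not 3 — fails.
#8 H = 14 is outside [8, 13] — fails.

No — constraints 4, 5, 7, and 8 are not satisfied.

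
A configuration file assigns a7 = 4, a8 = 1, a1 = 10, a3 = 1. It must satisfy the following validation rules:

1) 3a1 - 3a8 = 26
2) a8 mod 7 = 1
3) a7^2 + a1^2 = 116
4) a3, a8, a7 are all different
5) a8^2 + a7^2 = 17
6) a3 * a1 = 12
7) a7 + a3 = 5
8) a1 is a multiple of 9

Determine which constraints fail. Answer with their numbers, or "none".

The assignment fails constraints 1, 4, 6, 8.

1) 3a1 - 3a8 = 3(10) - 3(1) = 27, not 26  ✘
2) 1 mod 7 = 1  ✔
3) a7^2 + a1^2 = 4^2 + 10^2 = 16 + 100 = 116  ✔
4) a3 = a8 = 1, not all different  ✘
5) a8^2 + a7^2 = 1^2 + 4^2 = 1 + 16 = 17  ✔
6) a3 * a1 = 1 * 10 = 10, not 12  ✘
7) a7 + a3 = 4 + 1 = 5  ✔
8) 10 = 9*1 + 1, so 9 does not divide 10  ✘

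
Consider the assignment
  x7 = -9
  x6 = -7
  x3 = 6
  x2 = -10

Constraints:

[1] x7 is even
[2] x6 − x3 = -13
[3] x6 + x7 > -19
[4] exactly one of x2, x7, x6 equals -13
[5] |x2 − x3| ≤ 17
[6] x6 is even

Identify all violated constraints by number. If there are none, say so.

The assignment fails constraints 1, 4, and 6.

[1] x7 = -9 is odd  fails
[2] x6 − x3 = -7 − 6 = -13  holds
[3] x6 + x7 = -7 + (-9) = -16; -16 > -19  holds
[4] x2=-10, x7=-9, x6=-7; 0 of them equal -13, not exactly one  fails
[5] |-10 − 6| = 16; 16 ≤ 17  holds
[6] x6 = -7 is odd  fails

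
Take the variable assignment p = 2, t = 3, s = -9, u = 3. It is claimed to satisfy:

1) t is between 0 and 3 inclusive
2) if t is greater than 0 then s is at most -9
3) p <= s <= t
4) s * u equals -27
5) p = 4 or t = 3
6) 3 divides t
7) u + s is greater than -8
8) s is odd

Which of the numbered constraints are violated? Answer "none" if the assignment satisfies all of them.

No — constraint 3 is not satisfied.

1) t = 3 lies in [0, 3] — satisfied.
2) t = 3 > 0, so we need s ≤ -9; s = -9 ≤ -9 — satisfied.
3) values 2, -9, 3; p = 2 is not <= s = -9 — violated.
4) s * u = -9 * 3 = -27 — satisfied.
5) p = 2 ≠ 4, but t = 3 = 3 (second disjunct) — satisfied.
6) 3 / 3 = 1, so 3 divides 3 — satisfied.
7) u + s = 3 + (-9) = -6; -6 > -8 — satisfied.
8) s = -9 is odd — satisfied.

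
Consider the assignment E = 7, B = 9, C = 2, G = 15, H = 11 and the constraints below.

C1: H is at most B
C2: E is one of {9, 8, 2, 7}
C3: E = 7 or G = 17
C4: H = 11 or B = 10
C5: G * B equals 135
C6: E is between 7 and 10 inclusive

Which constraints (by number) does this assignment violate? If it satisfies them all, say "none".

Constraint 1 is violated.

C1: H = 11, B = 9; 11 > 9 (want ≤)  false
C2: E = 7 is in {9, 8, 2, 7}  true
C3: E = 7 = 7 (first disjunct)  true
C4: H = 11 = 11 (first disjunct)  true
C5: G * B = 15 * 9 = 135  true
C6: E = 7 lies in [7, 10]  true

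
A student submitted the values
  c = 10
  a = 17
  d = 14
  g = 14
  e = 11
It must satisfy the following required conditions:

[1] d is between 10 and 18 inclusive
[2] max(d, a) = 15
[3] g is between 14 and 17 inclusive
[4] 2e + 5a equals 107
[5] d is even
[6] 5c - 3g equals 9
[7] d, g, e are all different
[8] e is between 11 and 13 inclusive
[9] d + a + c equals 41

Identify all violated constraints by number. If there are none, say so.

The assignment fails constraints 2, 6, 7.

[1] d = 14 lies in [10, 18] — satisfied.
[2] max(14, 17) = 17, not 15 — violated.
[3] g = 14 lies in [14, 17] — satisfied.
[4] 2e + 5a = 2(11) + 5(17) = 107 — satisfied.
[5] d = 14 is even — satisfied.
[6] 5c - 3g = 5(10) - 3(14) = 8, not 9 — violated.
[7] d = g = 14, not all different — violated.
[8] e = 11 lies in [11, 13] — satisfied.
[9] d + a + c = 14 + 17 + 10 = 41 — satisfied.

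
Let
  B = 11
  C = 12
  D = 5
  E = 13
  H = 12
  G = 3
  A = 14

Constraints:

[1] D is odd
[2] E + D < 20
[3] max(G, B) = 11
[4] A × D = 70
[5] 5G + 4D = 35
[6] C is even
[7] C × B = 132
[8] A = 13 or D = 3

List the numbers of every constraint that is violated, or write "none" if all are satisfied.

[1] D = 5 is odd — OK.
[2] E + D = 13 + 5 = 18; 18 < 20 — OK.
[3] max(3, 11) = 11 — OK.
[4] A × D = 14 × 5 = 70 — OK.
[5] 5G + 4D = 5(3) + 4(5) = 35 — OK.
[6] C = 12 is even — OK.
[7] C × B = 12 × 11 = 132 — OK.
[8] A = 14 ≠ 13 and D = 5 ≠ 3; both disjuncts false — violated.

Violated: 8.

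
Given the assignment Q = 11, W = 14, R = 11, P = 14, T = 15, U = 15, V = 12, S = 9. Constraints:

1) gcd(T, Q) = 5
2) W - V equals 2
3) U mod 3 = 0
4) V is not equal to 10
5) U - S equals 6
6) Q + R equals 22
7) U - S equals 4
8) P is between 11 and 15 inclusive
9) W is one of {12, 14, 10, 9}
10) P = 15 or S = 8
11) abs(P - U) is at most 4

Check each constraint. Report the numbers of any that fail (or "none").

1) gcd(15, 11) = 1, not 5 — fails.
2) W - V = 14 - 12 = 2 — holds.
3) 15 mod 3 = 0 — holds.
4) V = 12, and 12 ≠ 10 — holds.
5) U - S = 15 - 9 = 6 — holds.
6) Q + R = 11 + 11 = 22 — holds.
7) U - S = 15 - 9 = 6, not 4 — fails.
8) P = 14 lies in [11, 15] — holds.
9) W = 14 is in {12, 14, 10, 9} — holds.
10) P = 14 ≠ 15 and S = 9 ≠ 8; both disjuncts false — fails.
11) abs(14 - 15) = 1; 1 ≤ 4 — holds.

Constraints 1, 7, and 10 do not hold.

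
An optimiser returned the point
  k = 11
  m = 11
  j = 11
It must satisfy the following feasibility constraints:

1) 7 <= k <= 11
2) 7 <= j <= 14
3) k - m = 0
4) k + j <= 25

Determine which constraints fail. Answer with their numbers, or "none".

The assignment satisfies every constraint.

1) k = 11 lies in [7, 11] — holds.
2) j = 11 lies in [7, 14] — holds.
3) k - m = 11 - 11 = 0 — holds.
4) k + j = 11 + 11 = 22; 22 ≤ 25 — holds.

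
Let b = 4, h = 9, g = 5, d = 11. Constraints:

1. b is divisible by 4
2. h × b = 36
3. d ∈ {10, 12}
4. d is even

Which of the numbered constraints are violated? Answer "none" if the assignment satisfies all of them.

No — constraints 3 and 4 are not satisfied.

1. 4 / 4 = 1, so 4 divides 4 — satisfied.
2. h × b = 9 × 4 = 36 — satisfied.
3. d = 11 is not in {10, 12} — violated.
4. d = 11 is odd — violated.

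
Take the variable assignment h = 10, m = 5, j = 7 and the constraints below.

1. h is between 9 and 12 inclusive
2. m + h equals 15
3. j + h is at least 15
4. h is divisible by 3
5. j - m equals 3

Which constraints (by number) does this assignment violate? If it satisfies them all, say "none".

1. h = 10 lies in [9, 12] — OK.
2. m + h = 5 + 10 = 15 — OK.
3. j + h = 7 + 10 = 17; 17 ≥ 15 — OK.
4. 10 = 3*3 + 1, so 3 does not divide 10 — violated.
5. j - m = 7 - 5 = 2, not 3 — violated.

Constraints 4 and 5 are violated.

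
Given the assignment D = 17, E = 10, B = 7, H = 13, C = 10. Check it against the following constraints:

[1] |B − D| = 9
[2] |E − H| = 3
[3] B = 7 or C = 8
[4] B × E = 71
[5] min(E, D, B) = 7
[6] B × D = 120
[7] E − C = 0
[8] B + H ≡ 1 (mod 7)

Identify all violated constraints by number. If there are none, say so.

Constraints 1, 4, 6, 8 are violated.

[1] |7 − 17| = 10, not 9  false
[2] |10 − 13| = 3  true
[3] B = 7 = 7 (first disjunct)  true
[4] B × E = 7 × 10 = 70, not 71  false
[5] min(10, 17, 7) = 7  true
[6] B × D = 7 × 17 = 119, not 120  false
[7] E − C = 10 − 10 = 0  true
[8] B + H = 20; 20 mod 7 = 6, not 1  false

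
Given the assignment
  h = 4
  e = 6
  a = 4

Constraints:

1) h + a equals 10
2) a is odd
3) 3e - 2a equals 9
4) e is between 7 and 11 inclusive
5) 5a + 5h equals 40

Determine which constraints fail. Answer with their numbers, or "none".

The assignment fails constraints 1, 2, 3, and 4.

1) h + a = 4 + 4 = 8, not 10 — does not hold.
2) a = 4 is even — does not hold.
3) 3e - 2a = 3(6) - 2(4) = 10, not 9 — does not hold.
4) e = 6 is outside [7, 11] — does not hold.
5) 5a + 5h = 5(4) + 5(4) = 40 — holds.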